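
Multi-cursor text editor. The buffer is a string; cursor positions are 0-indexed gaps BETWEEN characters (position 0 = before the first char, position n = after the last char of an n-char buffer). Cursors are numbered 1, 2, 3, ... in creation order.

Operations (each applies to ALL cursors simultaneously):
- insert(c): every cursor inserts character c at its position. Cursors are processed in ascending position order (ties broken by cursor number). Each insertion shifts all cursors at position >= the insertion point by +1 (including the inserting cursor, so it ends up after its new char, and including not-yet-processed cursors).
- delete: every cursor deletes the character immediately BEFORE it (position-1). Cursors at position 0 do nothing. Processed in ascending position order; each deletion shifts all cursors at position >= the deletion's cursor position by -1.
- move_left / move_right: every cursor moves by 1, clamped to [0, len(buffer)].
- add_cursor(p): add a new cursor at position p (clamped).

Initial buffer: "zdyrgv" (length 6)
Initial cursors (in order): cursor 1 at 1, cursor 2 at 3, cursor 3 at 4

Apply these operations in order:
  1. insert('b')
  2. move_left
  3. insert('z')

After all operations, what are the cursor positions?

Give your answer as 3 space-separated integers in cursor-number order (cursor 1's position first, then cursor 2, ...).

Answer: 2 6 9

Derivation:
After op 1 (insert('b')): buffer="zbdybrbgv" (len 9), cursors c1@2 c2@5 c3@7, authorship .1..2.3..
After op 2 (move_left): buffer="zbdybrbgv" (len 9), cursors c1@1 c2@4 c3@6, authorship .1..2.3..
After op 3 (insert('z')): buffer="zzbdyzbrzbgv" (len 12), cursors c1@2 c2@6 c3@9, authorship .11..22.33..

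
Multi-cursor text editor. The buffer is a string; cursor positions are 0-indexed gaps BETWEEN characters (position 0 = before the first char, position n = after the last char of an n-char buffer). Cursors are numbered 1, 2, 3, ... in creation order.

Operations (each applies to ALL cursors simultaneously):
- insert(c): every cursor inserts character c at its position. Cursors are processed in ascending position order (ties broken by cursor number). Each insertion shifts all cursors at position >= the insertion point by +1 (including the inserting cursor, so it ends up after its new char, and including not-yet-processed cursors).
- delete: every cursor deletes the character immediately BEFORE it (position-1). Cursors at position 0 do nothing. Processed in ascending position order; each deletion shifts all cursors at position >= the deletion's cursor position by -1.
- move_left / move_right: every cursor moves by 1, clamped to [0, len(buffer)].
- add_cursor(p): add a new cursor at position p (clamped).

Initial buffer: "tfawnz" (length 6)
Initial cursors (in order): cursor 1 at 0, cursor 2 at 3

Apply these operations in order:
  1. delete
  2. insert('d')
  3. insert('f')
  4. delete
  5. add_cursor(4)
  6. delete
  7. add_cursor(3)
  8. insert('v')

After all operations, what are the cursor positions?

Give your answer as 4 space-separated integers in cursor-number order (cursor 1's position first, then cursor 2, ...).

Answer: 1 4 4 7

Derivation:
After op 1 (delete): buffer="tfwnz" (len 5), cursors c1@0 c2@2, authorship .....
After op 2 (insert('d')): buffer="dtfdwnz" (len 7), cursors c1@1 c2@4, authorship 1..2...
After op 3 (insert('f')): buffer="dftfdfwnz" (len 9), cursors c1@2 c2@6, authorship 11..22...
After op 4 (delete): buffer="dtfdwnz" (len 7), cursors c1@1 c2@4, authorship 1..2...
After op 5 (add_cursor(4)): buffer="dtfdwnz" (len 7), cursors c1@1 c2@4 c3@4, authorship 1..2...
After op 6 (delete): buffer="twnz" (len 4), cursors c1@0 c2@1 c3@1, authorship ....
After op 7 (add_cursor(3)): buffer="twnz" (len 4), cursors c1@0 c2@1 c3@1 c4@3, authorship ....
After op 8 (insert('v')): buffer="vtvvwnvz" (len 8), cursors c1@1 c2@4 c3@4 c4@7, authorship 1.23..4.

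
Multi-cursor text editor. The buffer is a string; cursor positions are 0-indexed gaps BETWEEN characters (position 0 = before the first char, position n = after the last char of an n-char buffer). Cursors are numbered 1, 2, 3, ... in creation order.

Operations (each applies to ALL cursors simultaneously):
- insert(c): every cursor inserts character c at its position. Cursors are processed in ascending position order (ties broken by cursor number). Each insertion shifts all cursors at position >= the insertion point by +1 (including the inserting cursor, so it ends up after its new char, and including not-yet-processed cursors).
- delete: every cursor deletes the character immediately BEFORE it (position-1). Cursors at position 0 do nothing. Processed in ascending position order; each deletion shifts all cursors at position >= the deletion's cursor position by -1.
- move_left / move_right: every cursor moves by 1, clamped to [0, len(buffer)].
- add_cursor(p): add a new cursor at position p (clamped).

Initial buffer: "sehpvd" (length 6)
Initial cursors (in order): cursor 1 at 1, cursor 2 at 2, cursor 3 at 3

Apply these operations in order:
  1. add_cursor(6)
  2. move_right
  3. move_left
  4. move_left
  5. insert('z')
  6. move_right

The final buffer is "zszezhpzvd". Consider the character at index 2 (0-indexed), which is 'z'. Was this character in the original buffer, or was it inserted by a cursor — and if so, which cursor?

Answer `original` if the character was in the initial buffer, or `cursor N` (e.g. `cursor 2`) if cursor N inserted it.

Answer: cursor 2

Derivation:
After op 1 (add_cursor(6)): buffer="sehpvd" (len 6), cursors c1@1 c2@2 c3@3 c4@6, authorship ......
After op 2 (move_right): buffer="sehpvd" (len 6), cursors c1@2 c2@3 c3@4 c4@6, authorship ......
After op 3 (move_left): buffer="sehpvd" (len 6), cursors c1@1 c2@2 c3@3 c4@5, authorship ......
After op 4 (move_left): buffer="sehpvd" (len 6), cursors c1@0 c2@1 c3@2 c4@4, authorship ......
After op 5 (insert('z')): buffer="zszezhpzvd" (len 10), cursors c1@1 c2@3 c3@5 c4@8, authorship 1.2.3..4..
After op 6 (move_right): buffer="zszezhpzvd" (len 10), cursors c1@2 c2@4 c3@6 c4@9, authorship 1.2.3..4..
Authorship (.=original, N=cursor N): 1 . 2 . 3 . . 4 . .
Index 2: author = 2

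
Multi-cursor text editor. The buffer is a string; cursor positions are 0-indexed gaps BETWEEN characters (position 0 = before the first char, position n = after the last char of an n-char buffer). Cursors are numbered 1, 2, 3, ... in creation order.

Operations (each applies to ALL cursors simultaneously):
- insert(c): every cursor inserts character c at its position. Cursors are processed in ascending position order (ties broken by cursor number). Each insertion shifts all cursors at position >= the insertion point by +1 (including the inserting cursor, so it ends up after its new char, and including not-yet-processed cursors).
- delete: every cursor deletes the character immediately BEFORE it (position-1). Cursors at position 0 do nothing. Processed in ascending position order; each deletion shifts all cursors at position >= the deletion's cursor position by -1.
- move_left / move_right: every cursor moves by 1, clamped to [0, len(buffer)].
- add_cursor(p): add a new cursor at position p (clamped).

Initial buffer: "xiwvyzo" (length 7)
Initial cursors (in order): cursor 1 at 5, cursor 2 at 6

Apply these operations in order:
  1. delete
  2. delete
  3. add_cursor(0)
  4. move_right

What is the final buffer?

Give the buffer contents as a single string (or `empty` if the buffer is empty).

Answer: xio

Derivation:
After op 1 (delete): buffer="xiwvo" (len 5), cursors c1@4 c2@4, authorship .....
After op 2 (delete): buffer="xio" (len 3), cursors c1@2 c2@2, authorship ...
After op 3 (add_cursor(0)): buffer="xio" (len 3), cursors c3@0 c1@2 c2@2, authorship ...
After op 4 (move_right): buffer="xio" (len 3), cursors c3@1 c1@3 c2@3, authorship ...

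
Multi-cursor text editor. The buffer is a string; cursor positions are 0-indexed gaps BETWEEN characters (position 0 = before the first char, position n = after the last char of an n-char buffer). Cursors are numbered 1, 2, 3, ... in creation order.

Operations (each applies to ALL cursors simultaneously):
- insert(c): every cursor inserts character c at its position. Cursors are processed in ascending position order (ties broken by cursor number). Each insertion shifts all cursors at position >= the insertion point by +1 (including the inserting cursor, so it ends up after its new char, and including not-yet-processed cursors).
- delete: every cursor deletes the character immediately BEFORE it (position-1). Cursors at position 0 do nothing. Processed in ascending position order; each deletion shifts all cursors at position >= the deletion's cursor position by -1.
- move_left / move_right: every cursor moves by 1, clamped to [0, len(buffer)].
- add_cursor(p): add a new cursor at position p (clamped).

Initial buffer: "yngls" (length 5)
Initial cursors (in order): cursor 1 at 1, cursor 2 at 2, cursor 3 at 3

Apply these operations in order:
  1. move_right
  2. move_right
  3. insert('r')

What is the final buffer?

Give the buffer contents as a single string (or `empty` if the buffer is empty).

Answer: yngrlrsr

Derivation:
After op 1 (move_right): buffer="yngls" (len 5), cursors c1@2 c2@3 c3@4, authorship .....
After op 2 (move_right): buffer="yngls" (len 5), cursors c1@3 c2@4 c3@5, authorship .....
After op 3 (insert('r')): buffer="yngrlrsr" (len 8), cursors c1@4 c2@6 c3@8, authorship ...1.2.3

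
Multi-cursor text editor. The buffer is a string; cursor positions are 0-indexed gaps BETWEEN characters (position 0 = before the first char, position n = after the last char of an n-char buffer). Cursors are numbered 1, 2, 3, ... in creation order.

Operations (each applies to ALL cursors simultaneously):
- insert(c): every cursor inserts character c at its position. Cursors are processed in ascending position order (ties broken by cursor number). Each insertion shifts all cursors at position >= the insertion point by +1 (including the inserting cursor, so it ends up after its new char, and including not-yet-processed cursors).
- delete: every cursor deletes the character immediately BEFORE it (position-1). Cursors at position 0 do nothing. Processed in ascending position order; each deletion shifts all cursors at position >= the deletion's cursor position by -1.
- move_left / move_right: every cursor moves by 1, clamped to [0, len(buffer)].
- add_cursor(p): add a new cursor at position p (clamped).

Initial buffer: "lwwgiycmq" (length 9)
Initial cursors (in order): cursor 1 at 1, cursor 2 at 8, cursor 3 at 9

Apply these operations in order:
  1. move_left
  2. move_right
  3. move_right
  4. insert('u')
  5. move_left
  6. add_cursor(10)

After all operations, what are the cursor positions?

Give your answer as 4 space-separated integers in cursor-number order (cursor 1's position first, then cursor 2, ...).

Answer: 2 11 11 10

Derivation:
After op 1 (move_left): buffer="lwwgiycmq" (len 9), cursors c1@0 c2@7 c3@8, authorship .........
After op 2 (move_right): buffer="lwwgiycmq" (len 9), cursors c1@1 c2@8 c3@9, authorship .........
After op 3 (move_right): buffer="lwwgiycmq" (len 9), cursors c1@2 c2@9 c3@9, authorship .........
After op 4 (insert('u')): buffer="lwuwgiycmquu" (len 12), cursors c1@3 c2@12 c3@12, authorship ..1.......23
After op 5 (move_left): buffer="lwuwgiycmquu" (len 12), cursors c1@2 c2@11 c3@11, authorship ..1.......23
After op 6 (add_cursor(10)): buffer="lwuwgiycmquu" (len 12), cursors c1@2 c4@10 c2@11 c3@11, authorship ..1.......23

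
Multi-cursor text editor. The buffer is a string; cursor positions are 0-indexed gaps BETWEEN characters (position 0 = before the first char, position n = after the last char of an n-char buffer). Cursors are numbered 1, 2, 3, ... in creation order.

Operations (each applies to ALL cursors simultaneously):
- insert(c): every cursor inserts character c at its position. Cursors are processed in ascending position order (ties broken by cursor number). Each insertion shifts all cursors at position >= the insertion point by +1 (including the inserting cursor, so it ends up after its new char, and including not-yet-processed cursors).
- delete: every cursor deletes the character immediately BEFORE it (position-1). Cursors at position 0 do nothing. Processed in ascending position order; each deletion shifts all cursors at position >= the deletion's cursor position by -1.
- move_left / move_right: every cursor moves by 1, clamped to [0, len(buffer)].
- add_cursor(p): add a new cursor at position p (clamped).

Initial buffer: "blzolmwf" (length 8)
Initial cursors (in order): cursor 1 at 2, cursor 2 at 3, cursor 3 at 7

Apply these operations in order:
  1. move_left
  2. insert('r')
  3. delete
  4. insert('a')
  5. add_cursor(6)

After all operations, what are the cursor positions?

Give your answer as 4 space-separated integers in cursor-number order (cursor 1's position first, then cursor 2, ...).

After op 1 (move_left): buffer="blzolmwf" (len 8), cursors c1@1 c2@2 c3@6, authorship ........
After op 2 (insert('r')): buffer="brlrzolmrwf" (len 11), cursors c1@2 c2@4 c3@9, authorship .1.2....3..
After op 3 (delete): buffer="blzolmwf" (len 8), cursors c1@1 c2@2 c3@6, authorship ........
After op 4 (insert('a')): buffer="balazolmawf" (len 11), cursors c1@2 c2@4 c3@9, authorship .1.2....3..
After op 5 (add_cursor(6)): buffer="balazolmawf" (len 11), cursors c1@2 c2@4 c4@6 c3@9, authorship .1.2....3..

Answer: 2 4 9 6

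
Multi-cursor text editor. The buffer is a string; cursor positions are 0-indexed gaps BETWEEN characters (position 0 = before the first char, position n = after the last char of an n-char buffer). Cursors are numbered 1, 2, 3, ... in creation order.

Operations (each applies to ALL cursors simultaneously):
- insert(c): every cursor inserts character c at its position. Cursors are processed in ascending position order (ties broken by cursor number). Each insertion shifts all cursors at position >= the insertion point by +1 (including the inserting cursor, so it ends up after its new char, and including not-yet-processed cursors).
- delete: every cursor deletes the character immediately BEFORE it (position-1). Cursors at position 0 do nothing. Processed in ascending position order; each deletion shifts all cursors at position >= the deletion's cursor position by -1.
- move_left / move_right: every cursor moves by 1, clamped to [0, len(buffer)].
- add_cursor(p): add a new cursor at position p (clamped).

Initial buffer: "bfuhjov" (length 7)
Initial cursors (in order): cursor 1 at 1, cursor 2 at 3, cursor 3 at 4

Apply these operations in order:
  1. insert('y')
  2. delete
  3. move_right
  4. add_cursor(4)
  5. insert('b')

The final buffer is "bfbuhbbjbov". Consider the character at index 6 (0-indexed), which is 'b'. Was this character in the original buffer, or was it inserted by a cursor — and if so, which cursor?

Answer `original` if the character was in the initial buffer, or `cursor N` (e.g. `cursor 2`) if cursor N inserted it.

After op 1 (insert('y')): buffer="byfuyhyjov" (len 10), cursors c1@2 c2@5 c3@7, authorship .1..2.3...
After op 2 (delete): buffer="bfuhjov" (len 7), cursors c1@1 c2@3 c3@4, authorship .......
After op 3 (move_right): buffer="bfuhjov" (len 7), cursors c1@2 c2@4 c3@5, authorship .......
After op 4 (add_cursor(4)): buffer="bfuhjov" (len 7), cursors c1@2 c2@4 c4@4 c3@5, authorship .......
After op 5 (insert('b')): buffer="bfbuhbbjbov" (len 11), cursors c1@3 c2@7 c4@7 c3@9, authorship ..1..24.3..
Authorship (.=original, N=cursor N): . . 1 . . 2 4 . 3 . .
Index 6: author = 4

Answer: cursor 4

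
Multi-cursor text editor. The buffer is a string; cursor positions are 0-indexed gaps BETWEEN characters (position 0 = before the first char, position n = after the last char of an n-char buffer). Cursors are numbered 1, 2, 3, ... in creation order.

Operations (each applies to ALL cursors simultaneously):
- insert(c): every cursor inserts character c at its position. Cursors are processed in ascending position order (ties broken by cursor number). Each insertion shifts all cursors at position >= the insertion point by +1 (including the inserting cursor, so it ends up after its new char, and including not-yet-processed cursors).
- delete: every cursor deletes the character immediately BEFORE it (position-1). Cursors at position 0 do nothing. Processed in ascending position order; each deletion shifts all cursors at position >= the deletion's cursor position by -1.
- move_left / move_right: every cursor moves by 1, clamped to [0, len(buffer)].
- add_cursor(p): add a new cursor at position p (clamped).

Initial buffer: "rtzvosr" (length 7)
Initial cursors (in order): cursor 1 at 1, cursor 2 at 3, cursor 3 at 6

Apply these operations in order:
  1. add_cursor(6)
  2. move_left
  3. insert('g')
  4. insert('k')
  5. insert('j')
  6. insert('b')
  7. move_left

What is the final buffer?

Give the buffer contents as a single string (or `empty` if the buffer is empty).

Answer: gkjbrtgkjbzvoggkkjjbbsr

Derivation:
After op 1 (add_cursor(6)): buffer="rtzvosr" (len 7), cursors c1@1 c2@3 c3@6 c4@6, authorship .......
After op 2 (move_left): buffer="rtzvosr" (len 7), cursors c1@0 c2@2 c3@5 c4@5, authorship .......
After op 3 (insert('g')): buffer="grtgzvoggsr" (len 11), cursors c1@1 c2@4 c3@9 c4@9, authorship 1..2...34..
After op 4 (insert('k')): buffer="gkrtgkzvoggkksr" (len 15), cursors c1@2 c2@6 c3@13 c4@13, authorship 11..22...3434..
After op 5 (insert('j')): buffer="gkjrtgkjzvoggkkjjsr" (len 19), cursors c1@3 c2@8 c3@17 c4@17, authorship 111..222...343434..
After op 6 (insert('b')): buffer="gkjbrtgkjbzvoggkkjjbbsr" (len 23), cursors c1@4 c2@10 c3@21 c4@21, authorship 1111..2222...34343434..
After op 7 (move_left): buffer="gkjbrtgkjbzvoggkkjjbbsr" (len 23), cursors c1@3 c2@9 c3@20 c4@20, authorship 1111..2222...34343434..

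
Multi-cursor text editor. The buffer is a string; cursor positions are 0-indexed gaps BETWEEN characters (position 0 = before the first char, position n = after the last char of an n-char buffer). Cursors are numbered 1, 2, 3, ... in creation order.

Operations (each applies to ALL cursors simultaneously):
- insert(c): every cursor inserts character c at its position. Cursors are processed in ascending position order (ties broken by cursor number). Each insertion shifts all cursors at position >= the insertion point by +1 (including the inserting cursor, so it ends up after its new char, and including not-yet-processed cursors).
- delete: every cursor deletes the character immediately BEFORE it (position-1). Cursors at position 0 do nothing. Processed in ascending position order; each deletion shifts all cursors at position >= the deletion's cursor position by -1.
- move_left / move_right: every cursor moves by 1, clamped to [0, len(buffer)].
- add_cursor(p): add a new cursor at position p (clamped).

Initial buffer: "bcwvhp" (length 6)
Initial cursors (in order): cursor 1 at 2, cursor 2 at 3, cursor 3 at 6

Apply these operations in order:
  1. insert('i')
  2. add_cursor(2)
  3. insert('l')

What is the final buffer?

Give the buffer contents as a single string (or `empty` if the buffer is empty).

Answer: bclilwilvhpil

Derivation:
After op 1 (insert('i')): buffer="bciwivhpi" (len 9), cursors c1@3 c2@5 c3@9, authorship ..1.2...3
After op 2 (add_cursor(2)): buffer="bciwivhpi" (len 9), cursors c4@2 c1@3 c2@5 c3@9, authorship ..1.2...3
After op 3 (insert('l')): buffer="bclilwilvhpil" (len 13), cursors c4@3 c1@5 c2@8 c3@13, authorship ..411.22...33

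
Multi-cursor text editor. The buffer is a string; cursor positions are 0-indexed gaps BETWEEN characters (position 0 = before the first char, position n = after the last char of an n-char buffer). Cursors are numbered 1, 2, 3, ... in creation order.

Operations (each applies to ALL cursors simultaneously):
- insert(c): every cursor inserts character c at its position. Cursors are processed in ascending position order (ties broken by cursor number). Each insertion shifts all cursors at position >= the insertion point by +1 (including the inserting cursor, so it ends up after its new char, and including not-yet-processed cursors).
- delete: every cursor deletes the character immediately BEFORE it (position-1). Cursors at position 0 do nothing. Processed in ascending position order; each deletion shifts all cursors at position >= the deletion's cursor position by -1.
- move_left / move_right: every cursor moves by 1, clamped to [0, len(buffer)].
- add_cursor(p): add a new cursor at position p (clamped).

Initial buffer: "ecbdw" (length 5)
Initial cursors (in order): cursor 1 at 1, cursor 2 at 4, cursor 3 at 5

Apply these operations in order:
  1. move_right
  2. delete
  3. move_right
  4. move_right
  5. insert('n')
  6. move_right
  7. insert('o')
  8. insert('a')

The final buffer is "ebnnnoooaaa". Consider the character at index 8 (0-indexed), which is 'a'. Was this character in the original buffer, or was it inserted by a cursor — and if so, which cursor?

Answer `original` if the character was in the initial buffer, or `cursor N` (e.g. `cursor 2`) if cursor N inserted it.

After op 1 (move_right): buffer="ecbdw" (len 5), cursors c1@2 c2@5 c3@5, authorship .....
After op 2 (delete): buffer="eb" (len 2), cursors c1@1 c2@2 c3@2, authorship ..
After op 3 (move_right): buffer="eb" (len 2), cursors c1@2 c2@2 c3@2, authorship ..
After op 4 (move_right): buffer="eb" (len 2), cursors c1@2 c2@2 c3@2, authorship ..
After op 5 (insert('n')): buffer="ebnnn" (len 5), cursors c1@5 c2@5 c3@5, authorship ..123
After op 6 (move_right): buffer="ebnnn" (len 5), cursors c1@5 c2@5 c3@5, authorship ..123
After op 7 (insert('o')): buffer="ebnnnooo" (len 8), cursors c1@8 c2@8 c3@8, authorship ..123123
After op 8 (insert('a')): buffer="ebnnnoooaaa" (len 11), cursors c1@11 c2@11 c3@11, authorship ..123123123
Authorship (.=original, N=cursor N): . . 1 2 3 1 2 3 1 2 3
Index 8: author = 1

Answer: cursor 1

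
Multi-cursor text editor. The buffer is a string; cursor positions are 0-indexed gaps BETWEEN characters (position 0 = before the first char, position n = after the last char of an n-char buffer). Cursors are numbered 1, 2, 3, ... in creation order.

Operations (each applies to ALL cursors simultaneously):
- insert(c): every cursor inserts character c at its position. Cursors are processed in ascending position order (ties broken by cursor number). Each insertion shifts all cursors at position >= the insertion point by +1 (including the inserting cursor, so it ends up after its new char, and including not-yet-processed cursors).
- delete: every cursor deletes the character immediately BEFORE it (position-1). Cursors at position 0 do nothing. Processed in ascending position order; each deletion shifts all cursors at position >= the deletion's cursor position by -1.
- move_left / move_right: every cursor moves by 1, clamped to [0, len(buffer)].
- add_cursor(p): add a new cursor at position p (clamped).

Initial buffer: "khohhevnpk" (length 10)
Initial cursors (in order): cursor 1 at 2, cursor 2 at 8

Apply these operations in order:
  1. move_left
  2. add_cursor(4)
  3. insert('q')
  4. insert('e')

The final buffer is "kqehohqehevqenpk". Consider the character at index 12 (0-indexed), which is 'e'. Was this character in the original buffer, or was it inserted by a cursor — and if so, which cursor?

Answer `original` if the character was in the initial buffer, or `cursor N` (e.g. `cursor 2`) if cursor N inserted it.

After op 1 (move_left): buffer="khohhevnpk" (len 10), cursors c1@1 c2@7, authorship ..........
After op 2 (add_cursor(4)): buffer="khohhevnpk" (len 10), cursors c1@1 c3@4 c2@7, authorship ..........
After op 3 (insert('q')): buffer="kqhohqhevqnpk" (len 13), cursors c1@2 c3@6 c2@10, authorship .1...3...2...
After op 4 (insert('e')): buffer="kqehohqehevqenpk" (len 16), cursors c1@3 c3@8 c2@13, authorship .11...33...22...
Authorship (.=original, N=cursor N): . 1 1 . . . 3 3 . . . 2 2 . . .
Index 12: author = 2

Answer: cursor 2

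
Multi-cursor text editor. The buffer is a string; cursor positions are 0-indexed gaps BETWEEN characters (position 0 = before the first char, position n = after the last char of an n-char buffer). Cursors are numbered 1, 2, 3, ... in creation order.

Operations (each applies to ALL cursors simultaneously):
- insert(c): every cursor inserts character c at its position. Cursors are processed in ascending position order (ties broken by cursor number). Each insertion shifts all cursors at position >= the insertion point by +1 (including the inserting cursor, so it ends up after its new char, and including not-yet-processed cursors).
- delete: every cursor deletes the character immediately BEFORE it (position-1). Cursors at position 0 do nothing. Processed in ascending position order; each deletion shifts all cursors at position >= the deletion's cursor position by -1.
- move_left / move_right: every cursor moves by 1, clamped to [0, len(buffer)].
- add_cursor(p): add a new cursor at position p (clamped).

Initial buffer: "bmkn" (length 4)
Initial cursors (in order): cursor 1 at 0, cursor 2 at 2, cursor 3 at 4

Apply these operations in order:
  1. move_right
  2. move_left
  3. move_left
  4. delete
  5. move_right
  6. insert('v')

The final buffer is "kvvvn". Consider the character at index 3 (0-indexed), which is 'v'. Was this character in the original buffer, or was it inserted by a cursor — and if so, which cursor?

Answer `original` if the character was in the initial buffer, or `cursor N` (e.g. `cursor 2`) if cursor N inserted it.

Answer: cursor 3

Derivation:
After op 1 (move_right): buffer="bmkn" (len 4), cursors c1@1 c2@3 c3@4, authorship ....
After op 2 (move_left): buffer="bmkn" (len 4), cursors c1@0 c2@2 c3@3, authorship ....
After op 3 (move_left): buffer="bmkn" (len 4), cursors c1@0 c2@1 c3@2, authorship ....
After op 4 (delete): buffer="kn" (len 2), cursors c1@0 c2@0 c3@0, authorship ..
After op 5 (move_right): buffer="kn" (len 2), cursors c1@1 c2@1 c3@1, authorship ..
After op 6 (insert('v')): buffer="kvvvn" (len 5), cursors c1@4 c2@4 c3@4, authorship .123.
Authorship (.=original, N=cursor N): . 1 2 3 .
Index 3: author = 3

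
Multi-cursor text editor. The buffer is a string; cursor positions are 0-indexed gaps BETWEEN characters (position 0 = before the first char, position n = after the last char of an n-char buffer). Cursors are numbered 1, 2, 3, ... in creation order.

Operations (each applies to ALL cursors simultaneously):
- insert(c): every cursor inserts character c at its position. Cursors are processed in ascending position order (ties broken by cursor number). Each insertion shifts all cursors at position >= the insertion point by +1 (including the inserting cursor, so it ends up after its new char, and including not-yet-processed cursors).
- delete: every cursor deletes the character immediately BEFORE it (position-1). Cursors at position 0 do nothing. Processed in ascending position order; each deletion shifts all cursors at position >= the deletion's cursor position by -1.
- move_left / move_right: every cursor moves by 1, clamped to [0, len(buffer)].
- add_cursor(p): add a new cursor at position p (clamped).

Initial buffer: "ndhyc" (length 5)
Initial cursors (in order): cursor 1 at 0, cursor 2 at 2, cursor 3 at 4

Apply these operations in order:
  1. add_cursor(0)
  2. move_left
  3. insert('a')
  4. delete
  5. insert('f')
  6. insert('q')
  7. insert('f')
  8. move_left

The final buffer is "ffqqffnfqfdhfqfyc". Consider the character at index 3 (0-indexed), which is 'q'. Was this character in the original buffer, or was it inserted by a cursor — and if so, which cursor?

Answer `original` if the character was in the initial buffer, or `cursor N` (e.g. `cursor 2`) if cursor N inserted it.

Answer: cursor 4

Derivation:
After op 1 (add_cursor(0)): buffer="ndhyc" (len 5), cursors c1@0 c4@0 c2@2 c3@4, authorship .....
After op 2 (move_left): buffer="ndhyc" (len 5), cursors c1@0 c4@0 c2@1 c3@3, authorship .....
After op 3 (insert('a')): buffer="aanadhayc" (len 9), cursors c1@2 c4@2 c2@4 c3@7, authorship 14.2..3..
After op 4 (delete): buffer="ndhyc" (len 5), cursors c1@0 c4@0 c2@1 c3@3, authorship .....
After op 5 (insert('f')): buffer="ffnfdhfyc" (len 9), cursors c1@2 c4@2 c2@4 c3@7, authorship 14.2..3..
After op 6 (insert('q')): buffer="ffqqnfqdhfqyc" (len 13), cursors c1@4 c4@4 c2@7 c3@11, authorship 1414.22..33..
After op 7 (insert('f')): buffer="ffqqffnfqfdhfqfyc" (len 17), cursors c1@6 c4@6 c2@10 c3@15, authorship 141414.222..333..
After op 8 (move_left): buffer="ffqqffnfqfdhfqfyc" (len 17), cursors c1@5 c4@5 c2@9 c3@14, authorship 141414.222..333..
Authorship (.=original, N=cursor N): 1 4 1 4 1 4 . 2 2 2 . . 3 3 3 . .
Index 3: author = 4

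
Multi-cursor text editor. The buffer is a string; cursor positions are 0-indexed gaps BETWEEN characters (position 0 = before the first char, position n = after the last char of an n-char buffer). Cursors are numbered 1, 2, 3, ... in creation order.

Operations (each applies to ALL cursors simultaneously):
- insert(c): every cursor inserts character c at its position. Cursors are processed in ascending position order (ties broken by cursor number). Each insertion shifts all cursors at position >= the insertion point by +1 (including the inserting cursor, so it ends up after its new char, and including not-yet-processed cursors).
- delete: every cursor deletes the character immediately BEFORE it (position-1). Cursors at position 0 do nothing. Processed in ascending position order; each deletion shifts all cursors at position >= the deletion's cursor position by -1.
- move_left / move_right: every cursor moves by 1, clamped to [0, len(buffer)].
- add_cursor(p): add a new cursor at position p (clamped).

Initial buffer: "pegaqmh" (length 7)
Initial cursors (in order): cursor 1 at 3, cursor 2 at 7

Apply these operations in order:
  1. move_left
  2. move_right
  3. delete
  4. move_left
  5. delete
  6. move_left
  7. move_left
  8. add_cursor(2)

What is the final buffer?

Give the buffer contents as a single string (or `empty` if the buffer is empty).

After op 1 (move_left): buffer="pegaqmh" (len 7), cursors c1@2 c2@6, authorship .......
After op 2 (move_right): buffer="pegaqmh" (len 7), cursors c1@3 c2@7, authorship .......
After op 3 (delete): buffer="peaqm" (len 5), cursors c1@2 c2@5, authorship .....
After op 4 (move_left): buffer="peaqm" (len 5), cursors c1@1 c2@4, authorship .....
After op 5 (delete): buffer="eam" (len 3), cursors c1@0 c2@2, authorship ...
After op 6 (move_left): buffer="eam" (len 3), cursors c1@0 c2@1, authorship ...
After op 7 (move_left): buffer="eam" (len 3), cursors c1@0 c2@0, authorship ...
After op 8 (add_cursor(2)): buffer="eam" (len 3), cursors c1@0 c2@0 c3@2, authorship ...

Answer: eam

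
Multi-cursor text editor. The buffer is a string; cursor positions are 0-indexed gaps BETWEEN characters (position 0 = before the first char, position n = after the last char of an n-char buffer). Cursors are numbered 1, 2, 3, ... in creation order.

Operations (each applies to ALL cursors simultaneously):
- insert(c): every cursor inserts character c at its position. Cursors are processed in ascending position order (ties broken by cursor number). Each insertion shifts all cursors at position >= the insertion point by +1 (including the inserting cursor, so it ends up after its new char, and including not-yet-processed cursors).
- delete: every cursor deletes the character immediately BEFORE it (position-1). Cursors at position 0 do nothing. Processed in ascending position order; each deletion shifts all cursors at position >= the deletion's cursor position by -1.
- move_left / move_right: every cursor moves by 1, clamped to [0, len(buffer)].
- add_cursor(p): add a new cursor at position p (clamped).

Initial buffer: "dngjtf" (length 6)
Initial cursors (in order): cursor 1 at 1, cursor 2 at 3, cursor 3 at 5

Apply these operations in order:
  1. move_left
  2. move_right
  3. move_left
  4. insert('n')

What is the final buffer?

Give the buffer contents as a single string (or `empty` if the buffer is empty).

Answer: ndnngjntf

Derivation:
After op 1 (move_left): buffer="dngjtf" (len 6), cursors c1@0 c2@2 c3@4, authorship ......
After op 2 (move_right): buffer="dngjtf" (len 6), cursors c1@1 c2@3 c3@5, authorship ......
After op 3 (move_left): buffer="dngjtf" (len 6), cursors c1@0 c2@2 c3@4, authorship ......
After op 4 (insert('n')): buffer="ndnngjntf" (len 9), cursors c1@1 c2@4 c3@7, authorship 1..2..3..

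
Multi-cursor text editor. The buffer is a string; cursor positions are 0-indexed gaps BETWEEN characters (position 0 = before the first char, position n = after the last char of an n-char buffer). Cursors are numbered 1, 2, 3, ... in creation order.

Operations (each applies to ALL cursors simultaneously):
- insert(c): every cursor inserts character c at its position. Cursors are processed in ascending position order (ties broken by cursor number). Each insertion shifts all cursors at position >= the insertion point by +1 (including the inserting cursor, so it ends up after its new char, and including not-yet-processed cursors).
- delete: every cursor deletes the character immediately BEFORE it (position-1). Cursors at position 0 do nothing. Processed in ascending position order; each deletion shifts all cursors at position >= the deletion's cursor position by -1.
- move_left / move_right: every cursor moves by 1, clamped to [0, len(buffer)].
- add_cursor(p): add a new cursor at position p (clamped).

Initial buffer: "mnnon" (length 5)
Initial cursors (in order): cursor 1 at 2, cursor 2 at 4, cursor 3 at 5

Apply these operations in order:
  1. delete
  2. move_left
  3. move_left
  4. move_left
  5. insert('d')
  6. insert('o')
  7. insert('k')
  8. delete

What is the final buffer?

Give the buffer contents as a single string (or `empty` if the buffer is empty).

After op 1 (delete): buffer="mn" (len 2), cursors c1@1 c2@2 c3@2, authorship ..
After op 2 (move_left): buffer="mn" (len 2), cursors c1@0 c2@1 c3@1, authorship ..
After op 3 (move_left): buffer="mn" (len 2), cursors c1@0 c2@0 c3@0, authorship ..
After op 4 (move_left): buffer="mn" (len 2), cursors c1@0 c2@0 c3@0, authorship ..
After op 5 (insert('d')): buffer="dddmn" (len 5), cursors c1@3 c2@3 c3@3, authorship 123..
After op 6 (insert('o')): buffer="dddooomn" (len 8), cursors c1@6 c2@6 c3@6, authorship 123123..
After op 7 (insert('k')): buffer="dddoookkkmn" (len 11), cursors c1@9 c2@9 c3@9, authorship 123123123..
After op 8 (delete): buffer="dddooomn" (len 8), cursors c1@6 c2@6 c3@6, authorship 123123..

Answer: dddooomn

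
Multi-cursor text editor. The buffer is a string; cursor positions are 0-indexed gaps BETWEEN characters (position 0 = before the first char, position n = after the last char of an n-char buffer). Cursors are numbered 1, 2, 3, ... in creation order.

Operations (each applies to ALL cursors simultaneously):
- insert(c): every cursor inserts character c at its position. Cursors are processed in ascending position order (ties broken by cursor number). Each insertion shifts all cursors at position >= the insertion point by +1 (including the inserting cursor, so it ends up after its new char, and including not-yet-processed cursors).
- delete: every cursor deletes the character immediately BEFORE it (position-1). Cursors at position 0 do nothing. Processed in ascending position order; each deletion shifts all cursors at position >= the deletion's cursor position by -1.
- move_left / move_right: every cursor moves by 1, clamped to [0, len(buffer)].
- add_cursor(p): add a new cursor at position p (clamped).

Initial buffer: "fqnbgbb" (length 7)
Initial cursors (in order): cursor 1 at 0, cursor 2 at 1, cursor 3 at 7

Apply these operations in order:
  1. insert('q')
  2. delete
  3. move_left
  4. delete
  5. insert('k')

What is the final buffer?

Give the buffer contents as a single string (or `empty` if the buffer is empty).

Answer: kkfqnbgkb

Derivation:
After op 1 (insert('q')): buffer="qfqqnbgbbq" (len 10), cursors c1@1 c2@3 c3@10, authorship 1.2......3
After op 2 (delete): buffer="fqnbgbb" (len 7), cursors c1@0 c2@1 c3@7, authorship .......
After op 3 (move_left): buffer="fqnbgbb" (len 7), cursors c1@0 c2@0 c3@6, authorship .......
After op 4 (delete): buffer="fqnbgb" (len 6), cursors c1@0 c2@0 c3@5, authorship ......
After op 5 (insert('k')): buffer="kkfqnbgkb" (len 9), cursors c1@2 c2@2 c3@8, authorship 12.....3.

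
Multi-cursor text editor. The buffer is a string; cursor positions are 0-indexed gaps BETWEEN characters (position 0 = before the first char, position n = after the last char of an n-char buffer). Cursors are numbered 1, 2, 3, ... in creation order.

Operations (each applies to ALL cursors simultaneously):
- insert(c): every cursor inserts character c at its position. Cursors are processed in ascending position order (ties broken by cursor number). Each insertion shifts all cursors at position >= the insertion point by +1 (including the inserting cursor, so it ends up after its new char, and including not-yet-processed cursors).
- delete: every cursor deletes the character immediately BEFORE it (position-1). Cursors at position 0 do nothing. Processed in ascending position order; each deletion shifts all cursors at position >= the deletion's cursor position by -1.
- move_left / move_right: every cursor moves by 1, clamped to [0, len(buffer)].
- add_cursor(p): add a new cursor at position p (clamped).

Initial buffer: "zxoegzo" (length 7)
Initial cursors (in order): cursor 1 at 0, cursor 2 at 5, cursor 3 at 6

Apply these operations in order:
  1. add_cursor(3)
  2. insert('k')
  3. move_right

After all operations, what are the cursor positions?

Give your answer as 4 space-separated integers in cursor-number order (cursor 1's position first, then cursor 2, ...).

After op 1 (add_cursor(3)): buffer="zxoegzo" (len 7), cursors c1@0 c4@3 c2@5 c3@6, authorship .......
After op 2 (insert('k')): buffer="kzxokegkzko" (len 11), cursors c1@1 c4@5 c2@8 c3@10, authorship 1...4..2.3.
After op 3 (move_right): buffer="kzxokegkzko" (len 11), cursors c1@2 c4@6 c2@9 c3@11, authorship 1...4..2.3.

Answer: 2 9 11 6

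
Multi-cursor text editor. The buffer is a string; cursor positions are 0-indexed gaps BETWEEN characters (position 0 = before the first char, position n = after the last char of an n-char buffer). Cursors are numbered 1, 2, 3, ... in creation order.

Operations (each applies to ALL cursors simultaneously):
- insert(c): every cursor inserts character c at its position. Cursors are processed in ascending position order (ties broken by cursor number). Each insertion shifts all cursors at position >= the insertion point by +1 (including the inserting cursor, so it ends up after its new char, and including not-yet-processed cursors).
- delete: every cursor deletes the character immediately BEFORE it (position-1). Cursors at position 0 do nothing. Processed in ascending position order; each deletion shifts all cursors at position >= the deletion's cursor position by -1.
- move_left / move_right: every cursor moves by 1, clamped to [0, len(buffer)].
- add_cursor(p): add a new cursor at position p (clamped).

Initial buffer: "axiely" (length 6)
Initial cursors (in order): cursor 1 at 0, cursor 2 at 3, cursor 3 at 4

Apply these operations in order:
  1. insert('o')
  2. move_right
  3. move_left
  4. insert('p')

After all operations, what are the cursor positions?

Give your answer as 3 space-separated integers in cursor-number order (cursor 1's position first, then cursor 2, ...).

Answer: 2 7 10

Derivation:
After op 1 (insert('o')): buffer="oaxioeoly" (len 9), cursors c1@1 c2@5 c3@7, authorship 1...2.3..
After op 2 (move_right): buffer="oaxioeoly" (len 9), cursors c1@2 c2@6 c3@8, authorship 1...2.3..
After op 3 (move_left): buffer="oaxioeoly" (len 9), cursors c1@1 c2@5 c3@7, authorship 1...2.3..
After op 4 (insert('p')): buffer="opaxiopeoply" (len 12), cursors c1@2 c2@7 c3@10, authorship 11...22.33..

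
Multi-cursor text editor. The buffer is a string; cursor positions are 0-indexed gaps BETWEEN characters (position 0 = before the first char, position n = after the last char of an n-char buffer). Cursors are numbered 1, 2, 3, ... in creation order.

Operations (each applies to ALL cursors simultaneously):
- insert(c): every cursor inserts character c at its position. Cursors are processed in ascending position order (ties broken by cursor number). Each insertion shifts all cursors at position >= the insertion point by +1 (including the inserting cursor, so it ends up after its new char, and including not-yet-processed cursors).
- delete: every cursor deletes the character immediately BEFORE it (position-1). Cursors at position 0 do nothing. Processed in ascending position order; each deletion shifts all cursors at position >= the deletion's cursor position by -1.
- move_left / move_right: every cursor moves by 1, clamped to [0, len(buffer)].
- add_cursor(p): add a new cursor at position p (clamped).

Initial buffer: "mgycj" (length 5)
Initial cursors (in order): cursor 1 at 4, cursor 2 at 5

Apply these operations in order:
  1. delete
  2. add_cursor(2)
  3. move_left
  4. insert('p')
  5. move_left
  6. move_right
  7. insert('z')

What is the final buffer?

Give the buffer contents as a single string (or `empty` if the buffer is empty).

After op 1 (delete): buffer="mgy" (len 3), cursors c1@3 c2@3, authorship ...
After op 2 (add_cursor(2)): buffer="mgy" (len 3), cursors c3@2 c1@3 c2@3, authorship ...
After op 3 (move_left): buffer="mgy" (len 3), cursors c3@1 c1@2 c2@2, authorship ...
After op 4 (insert('p')): buffer="mpgppy" (len 6), cursors c3@2 c1@5 c2@5, authorship .3.12.
After op 5 (move_left): buffer="mpgppy" (len 6), cursors c3@1 c1@4 c2@4, authorship .3.12.
After op 6 (move_right): buffer="mpgppy" (len 6), cursors c3@2 c1@5 c2@5, authorship .3.12.
After op 7 (insert('z')): buffer="mpzgppzzy" (len 9), cursors c3@3 c1@8 c2@8, authorship .33.1212.

Answer: mpzgppzzy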